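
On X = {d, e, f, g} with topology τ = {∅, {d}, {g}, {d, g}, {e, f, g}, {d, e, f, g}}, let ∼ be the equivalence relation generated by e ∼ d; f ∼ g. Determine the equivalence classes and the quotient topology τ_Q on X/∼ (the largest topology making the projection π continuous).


X/∼ = {[d=e], [f=g]}; |τ_Q| = 2.

Equivalence classes: [d=e], [f=g].
Quotient map π: X → X/∼ sends d ↦ [d=e], e ↦ [d=e], f ↦ [f=g], g ↦ [f=g].
For each subset V ⊆ X/∼, compute π^{-1}(V) ⊆ X and check whether π^{-1}(V) ∈ τ. V is open in τ_Q iff π^{-1}(V) ∈ τ.
  V = {}: π^{-1}(V) = ∅ ∈ τ ✓.
  V = {[d=e]}: π^{-1}(V) = {d, e} ∉ τ ✗.
  V = {[f=g]}: π^{-1}(V) = {f, g} ∉ τ ✗.
  V = {[d=e], [f=g]}: π^{-1}(V) = {d, e, f, g} ∈ τ ✓.
Open sets in the quotient: τ_Q = {{}, {[d=e], [f=g]}} (2 elements).


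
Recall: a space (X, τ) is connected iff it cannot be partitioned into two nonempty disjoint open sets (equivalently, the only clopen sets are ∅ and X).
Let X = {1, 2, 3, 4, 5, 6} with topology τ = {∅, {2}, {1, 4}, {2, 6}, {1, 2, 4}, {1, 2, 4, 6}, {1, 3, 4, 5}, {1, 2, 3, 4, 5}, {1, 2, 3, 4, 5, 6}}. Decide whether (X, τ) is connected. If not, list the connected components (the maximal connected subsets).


(X, τ) is disconnected; components = [{2, 6}, {1, 3, 4, 5}].

Find clopen sets (U ∈ τ with X ∖ U ∈ τ):
  U = ∅, X ∖ U = {1, 2, 3, 4, 5, 6} — both open, so U is clopen.
  U = {2, 6}, X ∖ U = {1, 3, 4, 5} — both open, so U is clopen.
  U = {1, 3, 4, 5}, X ∖ U = {2, 6} — both open, so U is clopen.
  U = {1, 2, 3, 4, 5, 6}, X ∖ U = ∅ — both open, so U is clopen.
Nontrivial clopen(s) exist: e.g. {1, 3, 4, 5}. So (X, τ) is disconnected.
Compute connected components by grouping points that agree on all clopens:
  component: {2, 6}
  component: {1, 3, 4, 5}


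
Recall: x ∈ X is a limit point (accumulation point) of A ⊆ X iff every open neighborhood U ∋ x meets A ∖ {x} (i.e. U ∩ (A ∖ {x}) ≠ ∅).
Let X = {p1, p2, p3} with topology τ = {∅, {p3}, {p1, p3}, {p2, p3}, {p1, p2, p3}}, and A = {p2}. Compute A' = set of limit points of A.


A' = ∅

For each x ∈ X, list the open sets U ∈ τ with x ∈ U, then check whether U ∩ (A ∖ {x}) ≠ ∅ for every such U.
  x = p1: open {p1, p3} ∋ x has {p1, p3} ∩ (A ∖ {p1}) = ∅, so x is NOT a limit point.
  x = p2: open {p2, p3} ∋ x has {p2, p3} ∩ (A ∖ {p2}) = ∅, so x is NOT a limit point.
  x = p3: open {p3} ∋ x has {p3} ∩ (A ∖ {p3}) = ∅, so x is NOT a limit point.
Collecting: A' = ∅.


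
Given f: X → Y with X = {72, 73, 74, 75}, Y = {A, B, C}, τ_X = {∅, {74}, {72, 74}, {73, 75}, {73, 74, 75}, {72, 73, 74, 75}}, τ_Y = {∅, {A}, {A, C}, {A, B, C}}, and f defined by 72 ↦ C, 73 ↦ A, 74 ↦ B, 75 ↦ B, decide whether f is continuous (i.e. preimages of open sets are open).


f is NOT continuous.

Compute f^{-1}(U) for each U ∈ τ_Y:
  U = ∅: f^{-1}(U) = ∅ ∈ τ_X ✓.
  U = {A}: f^{-1}(U) = {73} ∉ τ_X ✗.
  U = {A, C}: f^{-1}(U) = {72, 73} ∉ τ_X ✗.
  U = {A, B, C}: f^{-1}(U) = {72, 73, 74, 75} ∈ τ_X ✓.
Found U = {A} with f^{-1}(U) = {73} not in τ_X. Therefore f is NOT continuous.


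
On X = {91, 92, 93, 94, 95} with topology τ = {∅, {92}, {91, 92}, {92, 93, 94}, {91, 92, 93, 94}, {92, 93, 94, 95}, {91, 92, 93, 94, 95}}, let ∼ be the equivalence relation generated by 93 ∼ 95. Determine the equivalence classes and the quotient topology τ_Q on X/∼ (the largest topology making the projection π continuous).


X/∼ = {[91], [92], [93=95], [94]}; |τ_Q| = 5.

Equivalence classes: [91], [92], [93=95], [94].
Quotient map π: X → X/∼ sends 91 ↦ [91], 92 ↦ [92], 93 ↦ [93=95], 94 ↦ [94], 95 ↦ [93=95].
For each subset V ⊆ X/∼, compute π^{-1}(V) ⊆ X and check whether π^{-1}(V) ∈ τ. V is open in τ_Q iff π^{-1}(V) ∈ τ.
  V = {}: π^{-1}(V) = ∅ ∈ τ ✓.
  V = {[91]}: π^{-1}(V) = {91} ∉ τ ✗.
  V = {[92]}: π^{-1}(V) = {92} ∈ τ ✓.
  V = {[91], [92]}: π^{-1}(V) = {91, 92} ∈ τ ✓.
  V = {[93=95]}: π^{-1}(V) = {93, 95} ∉ τ ✗.
  V = {[91], [93=95]}: π^{-1}(V) = {91, 93, 95} ∉ τ ✗.
  V = {[92], [93=95]}: π^{-1}(V) = {92, 93, 95} ∉ τ ✗.
  V = {[91], [92], [93=95]}: π^{-1}(V) = {91, 92, 93, 95} ∉ τ ✗.
  V = {[94]}: π^{-1}(V) = {94} ∉ τ ✗.
  V = {[91], [94]}: π^{-1}(V) = {91, 94} ∉ τ ✗.
  V = {[92], [94]}: π^{-1}(V) = {92, 94} ∉ τ ✗.
  V = {[91], [92], [94]}: π^{-1}(V) = {91, 92, 94} ∉ τ ✗.
  V = {[93=95], [94]}: π^{-1}(V) = {93, 94, 95} ∉ τ ✗.
  V = {[91], [93=95], [94]}: π^{-1}(V) = {91, 93, 94, 95} ∉ τ ✗.
  V = {[92], [93=95], [94]}: π^{-1}(V) = {92, 93, 94, 95} ∈ τ ✓.
  V = {[91], [92], [93=95], [94]}: π^{-1}(V) = {91, 92, 93, 94, 95} ∈ τ ✓.
Open sets in the quotient: τ_Q = {{}, {[92]}, {[91], [92]}, {[92], [93=95], [94]}, {[91], [92], [93=95], [94]}} (5 elements).


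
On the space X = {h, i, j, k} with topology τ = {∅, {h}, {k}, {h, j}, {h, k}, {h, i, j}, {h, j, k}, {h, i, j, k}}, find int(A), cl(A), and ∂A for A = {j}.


int(A) = ∅, cl(A) = {i, j}, ∂A = {i, j}.

Closed sets in (X, τ) are complements of opens:
  closed(X, τ) = {∅, {i}, {k}, {i, j}, {i, k}, {h, i, j}, {i, j, k}, {h, i, j, k}}.
int(A) = ⋃ {U ∈ τ : U ⊆ A}. Opens contained in A: ∅.
Taking the union of these: int(A) = ∅.
cl(A) = ⋂ {C closed : A ⊆ C}. Closed sets containing A: {i, j}, {h, i, j}, {i, j, k}, {h, i, j, k}.
Intersecting these: cl(A) = {i, j}.
∂A = cl(A) ∖ int(A) = {i, j} ∖ ∅ = {i, j}.


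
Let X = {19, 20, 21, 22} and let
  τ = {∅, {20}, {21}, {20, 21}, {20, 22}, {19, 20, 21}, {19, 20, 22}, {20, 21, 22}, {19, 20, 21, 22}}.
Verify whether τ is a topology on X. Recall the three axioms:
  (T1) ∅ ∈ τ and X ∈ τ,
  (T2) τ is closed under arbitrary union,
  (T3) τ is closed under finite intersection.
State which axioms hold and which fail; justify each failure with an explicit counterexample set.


τ is NOT a topology on X.

Axiom (T1): ∅ ∈ τ? Yes; X ∈ τ? Yes.
Axiom (T2/T3): check pairwise unions and intersections of members of τ.
Counterexample for (T3): {19, 20, 21} ∩ {19, 20, 22} = {19, 20} ∉ τ. Therefore τ is NOT a topology.


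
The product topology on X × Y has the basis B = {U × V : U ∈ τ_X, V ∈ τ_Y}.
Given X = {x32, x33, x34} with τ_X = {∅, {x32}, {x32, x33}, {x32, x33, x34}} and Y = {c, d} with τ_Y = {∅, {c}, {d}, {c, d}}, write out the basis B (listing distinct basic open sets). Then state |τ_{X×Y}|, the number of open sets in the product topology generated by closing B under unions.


Basis B = {∅ × ∅, {x32} × {c}, {x32} × {d}, {x32} × {c, d}, {x32, x33} × {c}, {x32, x33} × {d}, {x32, x33, x34} × {c}, {x32, x33, x34} × {d}, {x32, x33} × {c, d}, {x32, x33, x34} × {c, d}}; |τ_{X×Y}| = 16.

Enumerate products U × V with U ∈ τ_X, V ∈ τ_Y (deduplicated):
  ∅ × ∅ = {} (∅)
  {x32} × {c} = {(x32,c)}
  {x32} × {d} = {(x32,d)}
  {x32} × {c, d} = {(x32,c), (x32,d)}
  {x32, x33} × {c} = {(x32,c), (x33,c)}
  {x32, x33} × {d} = {(x32,d), (x33,d)}
  {x32, x33, x34} × {c} = {(x32,c), (x33,c), (x34,c)}
  {x32, x33, x34} × {d} = {(x32,d), (x33,d), (x34,d)}
  {x32, x33} × {c, d} = {(x32,c), (x32,d), (x33,c), (x33,d)}
  {x32, x33, x34} × {c, d} = {(x32,c), (x32,d), (x33,c), (x33,d), (x34,c), (x34,d)}
These 10 distinct sets form the basis B.
Close under arbitrary unions to get τ_{X×Y}; counting gives |τ_{X×Y}| = 16.


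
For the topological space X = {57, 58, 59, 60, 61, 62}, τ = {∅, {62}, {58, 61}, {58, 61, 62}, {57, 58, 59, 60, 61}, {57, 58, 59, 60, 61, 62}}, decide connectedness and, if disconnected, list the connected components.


(X, τ) is disconnected; components = [{62}, {57, 58, 59, 60, 61}].

Find clopen sets (U ∈ τ with X ∖ U ∈ τ):
  U = ∅, X ∖ U = {57, 58, 59, 60, 61, 62} — both open, so U is clopen.
  U = {62}, X ∖ U = {57, 58, 59, 60, 61} — both open, so U is clopen.
  U = {57, 58, 59, 60, 61}, X ∖ U = {62} — both open, so U is clopen.
  U = {57, 58, 59, 60, 61, 62}, X ∖ U = ∅ — both open, so U is clopen.
Nontrivial clopen(s) exist: e.g. {62}. So (X, τ) is disconnected.
Compute connected components by grouping points that agree on all clopens:
  component: {62}
  component: {57, 58, 59, 60, 61}


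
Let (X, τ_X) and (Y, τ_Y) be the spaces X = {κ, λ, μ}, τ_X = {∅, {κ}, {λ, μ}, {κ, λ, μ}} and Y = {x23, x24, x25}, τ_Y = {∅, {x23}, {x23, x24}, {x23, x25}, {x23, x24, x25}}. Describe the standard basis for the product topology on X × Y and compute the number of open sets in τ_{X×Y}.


Basis B = {∅ × ∅, {κ} × {x23}, {κ} × {x23, x24}, {κ} × {x23, x25}, {λ, μ} × {x23}, {κ} × {x23, x24, x25}, {κ, λ, μ} × {x23}, {λ, μ} × {x23, x24}, {λ, μ} × {x23, x25}, {κ, λ, μ} × {x23, x24}, {κ, λ, μ} × {x23, x25}, {λ, μ} × {x23, x24, x25}, {κ, λ, μ} × {x23, x24, x25}}; |τ_{X×Y}| = 25.

Enumerate products U × V with U ∈ τ_X, V ∈ τ_Y (deduplicated):
  ∅ × ∅ = {} (∅)
  {κ} × {x23} = {(κ,x23)}
  {κ} × {x23, x24} = {(κ,x23), (κ,x24)}
  {κ} × {x23, x25} = {(κ,x23), (κ,x25)}
  {λ, μ} × {x23} = {(λ,x23), (μ,x23)}
  {κ} × {x23, x24, x25} = {(κ,x23), (κ,x24), (κ,x25)}
  {κ, λ, μ} × {x23} = {(κ,x23), (λ,x23), (μ,x23)}
  {λ, μ} × {x23, x24} = {(λ,x23), (λ,x24), (μ,x23), (μ,x24)}
  {λ, μ} × {x23, x25} = {(λ,x23), (λ,x25), (μ,x23), (μ,x25)}
  {κ, λ, μ} × {x23, x24} = {(κ,x23), (κ,x24), (λ,x23), (λ,x24), (μ,x23), (μ,x24)}
  {κ, λ, μ} × {x23, x25} = {(κ,x23), (κ,x25), (λ,x23), (λ,x25), (μ,x23), (μ,x25)}
  {λ, μ} × {x23, x24, x25} = {(λ,x23), (λ,x24), (λ,x25), (μ,x23), (μ,x24), (μ,x25)}
  {κ, λ, μ} × {x23, x24, x25} = {(κ,x23), (κ,x24), (κ,x25), (λ,x23), (λ,x24), (λ,x25), (μ,x23), (μ,x24), (μ,x25)}
These 13 distinct sets form the basis B.
Close under arbitrary unions to get τ_{X×Y}; counting gives |τ_{X×Y}| = 25.


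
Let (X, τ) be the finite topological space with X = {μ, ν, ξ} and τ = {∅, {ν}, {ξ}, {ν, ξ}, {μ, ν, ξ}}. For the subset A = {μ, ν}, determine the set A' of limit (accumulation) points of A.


A' = {μ}

For each x ∈ X, list the open sets U ∈ τ with x ∈ U, then check whether U ∩ (A ∖ {x}) ≠ ∅ for every such U.
  x = μ: opens ∋ x are {μ, ν, ξ}; each meets A ∖ {μ}, so x IS a limit point.
  x = ν: open {ν} ∋ x has {ν} ∩ (A ∖ {ν}) = ∅, so x is NOT a limit point.
  x = ξ: open {ξ} ∋ x has {ξ} ∩ (A ∖ {ξ}) = ∅, so x is NOT a limit point.
Collecting: A' = {μ}.


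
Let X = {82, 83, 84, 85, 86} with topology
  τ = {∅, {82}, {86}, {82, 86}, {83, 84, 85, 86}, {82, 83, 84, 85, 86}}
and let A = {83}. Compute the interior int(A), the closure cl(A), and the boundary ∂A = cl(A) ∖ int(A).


int(A) = ∅, cl(A) = {83, 84, 85}, ∂A = {83, 84, 85}.

Closed sets in (X, τ) are complements of opens:
  closed(X, τ) = {∅, {82}, {83, 84, 85}, {82, 83, 84, 85}, {83, 84, 85, 86}, {82, 83, 84, 85, 86}}.
int(A) = ⋃ {U ∈ τ : U ⊆ A}. Opens contained in A: ∅.
Taking the union of these: int(A) = ∅.
cl(A) = ⋂ {C closed : A ⊆ C}. Closed sets containing A: {83, 84, 85}, {82, 83, 84, 85}, {83, 84, 85, 86}, {82, 83, 84, 85, 86}.
Intersecting these: cl(A) = {83, 84, 85}.
∂A = cl(A) ∖ int(A) = {83, 84, 85} ∖ ∅ = {83, 84, 85}.


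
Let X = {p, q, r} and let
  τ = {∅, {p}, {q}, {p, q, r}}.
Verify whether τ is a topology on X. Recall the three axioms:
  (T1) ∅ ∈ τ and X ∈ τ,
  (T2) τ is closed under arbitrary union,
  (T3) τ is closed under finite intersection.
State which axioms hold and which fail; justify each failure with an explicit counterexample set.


τ is NOT a topology on X.

Axiom (T1): ∅ ∈ τ? Yes; X ∈ τ? Yes.
Axiom (T2/T3): check pairwise unions and intersections of members of τ.
Counterexample for (T2): {p} ∪ {q} = {p, q} ∉ τ. Therefore τ is NOT a topology.


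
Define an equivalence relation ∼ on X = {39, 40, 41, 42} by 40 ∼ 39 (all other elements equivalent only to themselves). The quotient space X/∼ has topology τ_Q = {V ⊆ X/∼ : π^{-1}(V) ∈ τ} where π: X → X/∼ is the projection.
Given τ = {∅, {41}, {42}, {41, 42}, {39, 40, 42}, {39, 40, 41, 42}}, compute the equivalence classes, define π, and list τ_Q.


X/∼ = {[39=40], [41], [42]}; |τ_Q| = 6.

Equivalence classes: [39=40], [41], [42].
Quotient map π: X → X/∼ sends 39 ↦ [39=40], 40 ↦ [39=40], 41 ↦ [41], 42 ↦ [42].
For each subset V ⊆ X/∼, compute π^{-1}(V) ⊆ X and check whether π^{-1}(V) ∈ τ. V is open in τ_Q iff π^{-1}(V) ∈ τ.
  V = {}: π^{-1}(V) = ∅ ∈ τ ✓.
  V = {[39=40]}: π^{-1}(V) = {39, 40} ∉ τ ✗.
  V = {[41]}: π^{-1}(V) = {41} ∈ τ ✓.
  V = {[39=40], [41]}: π^{-1}(V) = {39, 40, 41} ∉ τ ✗.
  V = {[42]}: π^{-1}(V) = {42} ∈ τ ✓.
  V = {[39=40], [42]}: π^{-1}(V) = {39, 40, 42} ∈ τ ✓.
  V = {[41], [42]}: π^{-1}(V) = {41, 42} ∈ τ ✓.
  V = {[39=40], [41], [42]}: π^{-1}(V) = {39, 40, 41, 42} ∈ τ ✓.
Open sets in the quotient: τ_Q = {{}, {[41]}, {[42]}, {[39=40], [42]}, {[41], [42]}, {[39=40], [41], [42]}} (6 elements).


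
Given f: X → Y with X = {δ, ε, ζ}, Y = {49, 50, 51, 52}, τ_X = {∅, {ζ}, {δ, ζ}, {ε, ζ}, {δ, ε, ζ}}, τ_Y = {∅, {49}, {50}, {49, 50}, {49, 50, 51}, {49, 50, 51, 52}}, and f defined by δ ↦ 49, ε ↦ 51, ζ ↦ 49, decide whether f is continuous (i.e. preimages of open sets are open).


f IS continuous.

Compute f^{-1}(U) for each U ∈ τ_Y:
  U = ∅: f^{-1}(U) = ∅ ∈ τ_X ✓.
  U = {49}: f^{-1}(U) = {δ, ζ} ∈ τ_X ✓.
  U = {50}: f^{-1}(U) = ∅ ∈ τ_X ✓.
  U = {49, 50}: f^{-1}(U) = {δ, ζ} ∈ τ_X ✓.
  U = {49, 50, 51}: f^{-1}(U) = {δ, ε, ζ} ∈ τ_X ✓.
  U = {49, 50, 51, 52}: f^{-1}(U) = {δ, ε, ζ} ∈ τ_X ✓.
Every preimage lies in τ_X, so f IS continuous.


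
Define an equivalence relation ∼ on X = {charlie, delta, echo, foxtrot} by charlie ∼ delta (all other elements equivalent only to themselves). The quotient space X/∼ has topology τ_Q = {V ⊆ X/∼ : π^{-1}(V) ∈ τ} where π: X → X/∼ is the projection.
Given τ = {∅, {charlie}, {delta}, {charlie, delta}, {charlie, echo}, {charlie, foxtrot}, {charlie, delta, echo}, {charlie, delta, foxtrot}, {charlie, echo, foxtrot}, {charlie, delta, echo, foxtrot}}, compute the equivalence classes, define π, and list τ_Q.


X/∼ = {[charlie=delta], [echo], [foxtrot]}; |τ_Q| = 5.

Equivalence classes: [charlie=delta], [echo], [foxtrot].
Quotient map π: X → X/∼ sends charlie ↦ [charlie=delta], delta ↦ [charlie=delta], echo ↦ [echo], foxtrot ↦ [foxtrot].
For each subset V ⊆ X/∼, compute π^{-1}(V) ⊆ X and check whether π^{-1}(V) ∈ τ. V is open in τ_Q iff π^{-1}(V) ∈ τ.
  V = {}: π^{-1}(V) = ∅ ∈ τ ✓.
  V = {[charlie=delta]}: π^{-1}(V) = {charlie, delta} ∈ τ ✓.
  V = {[echo]}: π^{-1}(V) = {echo} ∉ τ ✗.
  V = {[charlie=delta], [echo]}: π^{-1}(V) = {charlie, delta, echo} ∈ τ ✓.
  V = {[foxtrot]}: π^{-1}(V) = {foxtrot} ∉ τ ✗.
  V = {[charlie=delta], [foxtrot]}: π^{-1}(V) = {charlie, delta, foxtrot} ∈ τ ✓.
  V = {[echo], [foxtrot]}: π^{-1}(V) = {echo, foxtrot} ∉ τ ✗.
  V = {[charlie=delta], [echo], [foxtrot]}: π^{-1}(V) = {charlie, delta, echo, foxtrot} ∈ τ ✓.
Open sets in the quotient: τ_Q = {{}, {[charlie=delta]}, {[charlie=delta], [echo]}, {[charlie=delta], [foxtrot]}, {[charlie=delta], [echo], [foxtrot]}} (5 elements).


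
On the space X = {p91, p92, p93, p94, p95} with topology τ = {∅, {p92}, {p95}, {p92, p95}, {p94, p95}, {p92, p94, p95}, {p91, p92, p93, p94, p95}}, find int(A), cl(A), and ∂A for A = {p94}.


int(A) = ∅, cl(A) = {p91, p93, p94}, ∂A = {p91, p93, p94}.

Closed sets in (X, τ) are complements of opens:
  closed(X, τ) = {∅, {p91, p93}, {p91, p92, p93}, {p91, p93, p94}, {p91, p92, p93, p94}, {p91, p93, p94, p95}, {p91, p92, p93, p94, p95}}.
int(A) = ⋃ {U ∈ τ : U ⊆ A}. Opens contained in A: ∅.
Taking the union of these: int(A) = ∅.
cl(A) = ⋂ {C closed : A ⊆ C}. Closed sets containing A: {p91, p93, p94}, {p91, p92, p93, p94}, {p91, p93, p94, p95}, {p91, p92, p93, p94, p95}.
Intersecting these: cl(A) = {p91, p93, p94}.
∂A = cl(A) ∖ int(A) = {p91, p93, p94} ∖ ∅ = {p91, p93, p94}.


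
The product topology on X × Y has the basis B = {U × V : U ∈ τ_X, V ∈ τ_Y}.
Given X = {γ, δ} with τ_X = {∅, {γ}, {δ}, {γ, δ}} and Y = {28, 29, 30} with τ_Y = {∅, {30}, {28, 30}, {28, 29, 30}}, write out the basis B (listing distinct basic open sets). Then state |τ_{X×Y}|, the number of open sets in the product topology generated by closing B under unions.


Basis B = {∅ × ∅, {γ} × {30}, {δ} × {30}, {γ} × {28, 30}, {γ, δ} × {30}, {δ} × {28, 30}, {γ} × {28, 29, 30}, {δ} × {28, 29, 30}, {γ, δ} × {28, 30}, {γ, δ} × {28, 29, 30}}; |τ_{X×Y}| = 16.

Enumerate products U × V with U ∈ τ_X, V ∈ τ_Y (deduplicated):
  ∅ × ∅ = {} (∅)
  {γ} × {30} = {(γ,30)}
  {δ} × {30} = {(δ,30)}
  {γ} × {28, 30} = {(γ,28), (γ,30)}
  {γ, δ} × {30} = {(γ,30), (δ,30)}
  {δ} × {28, 30} = {(δ,28), (δ,30)}
  {γ} × {28, 29, 30} = {(γ,28), (γ,29), (γ,30)}
  {δ} × {28, 29, 30} = {(δ,28), (δ,29), (δ,30)}
  {γ, δ} × {28, 30} = {(γ,28), (γ,30), (δ,28), (δ,30)}
  {γ, δ} × {28, 29, 30} = {(γ,28), (γ,29), (γ,30), (δ,28), (δ,29), (δ,30)}
These 10 distinct sets form the basis B.
Close under arbitrary unions to get τ_{X×Y}; counting gives |τ_{X×Y}| = 16.


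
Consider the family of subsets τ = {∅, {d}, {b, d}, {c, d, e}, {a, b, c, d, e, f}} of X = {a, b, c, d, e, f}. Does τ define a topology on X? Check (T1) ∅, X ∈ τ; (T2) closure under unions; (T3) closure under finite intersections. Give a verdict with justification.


τ is NOT a topology on X.

Axiom (T1): ∅ ∈ τ? Yes; X ∈ τ? Yes.
Axiom (T2/T3): check pairwise unions and intersections of members of τ.
Counterexample for (T2): {b, d} ∪ {c, d, e} = {b, c, d, e} ∉ τ. Therefore τ is NOT a topology.


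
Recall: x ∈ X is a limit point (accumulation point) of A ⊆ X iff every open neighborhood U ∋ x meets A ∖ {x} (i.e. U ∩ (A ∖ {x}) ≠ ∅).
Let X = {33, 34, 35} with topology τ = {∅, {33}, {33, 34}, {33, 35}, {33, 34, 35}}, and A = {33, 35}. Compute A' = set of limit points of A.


A' = {34, 35}

For each x ∈ X, list the open sets U ∈ τ with x ∈ U, then check whether U ∩ (A ∖ {x}) ≠ ∅ for every such U.
  x = 33: open {33} ∋ x has {33} ∩ (A ∖ {33}) = ∅, so x is NOT a limit point.
  x = 34: opens ∋ x are {33, 34}, {33, 34, 35}; each meets A ∖ {34}, so x IS a limit point.
  x = 35: opens ∋ x are {33, 35}, {33, 34, 35}; each meets A ∖ {35}, so x IS a limit point.
Collecting: A' = {34, 35}.


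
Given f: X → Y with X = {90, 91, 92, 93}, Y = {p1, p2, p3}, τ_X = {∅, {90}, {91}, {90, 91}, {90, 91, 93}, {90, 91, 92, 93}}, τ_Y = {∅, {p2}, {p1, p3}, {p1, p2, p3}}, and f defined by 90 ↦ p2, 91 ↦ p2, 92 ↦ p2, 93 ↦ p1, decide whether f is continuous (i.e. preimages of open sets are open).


f is NOT continuous.

Compute f^{-1}(U) for each U ∈ τ_Y:
  U = ∅: f^{-1}(U) = ∅ ∈ τ_X ✓.
  U = {p2}: f^{-1}(U) = {90, 91, 92} ∉ τ_X ✗.
  U = {p1, p3}: f^{-1}(U) = {93} ∉ τ_X ✗.
  U = {p1, p2, p3}: f^{-1}(U) = {90, 91, 92, 93} ∈ τ_X ✓.
Found U = {p2} with f^{-1}(U) = {90, 91, 92} not in τ_X. Therefore f is NOT continuous.


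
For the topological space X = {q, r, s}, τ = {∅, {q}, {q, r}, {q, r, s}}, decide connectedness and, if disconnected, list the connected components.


(X, τ) is connected.

Find clopen sets (U ∈ τ with X ∖ U ∈ τ):
  U = ∅, X ∖ U = {q, r, s} — both open, so U is clopen.
  U = {q, r, s}, X ∖ U = ∅ — both open, so U is clopen.
Only trivial clopens (∅ and X) exist, so (X, τ) is connected.
Compute connected components by grouping points that agree on all clopens:
  component: {q, r, s}


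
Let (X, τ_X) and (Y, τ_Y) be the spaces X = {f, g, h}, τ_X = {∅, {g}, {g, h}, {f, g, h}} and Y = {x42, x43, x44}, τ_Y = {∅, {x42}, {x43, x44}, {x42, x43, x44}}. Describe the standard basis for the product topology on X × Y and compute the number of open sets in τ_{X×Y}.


Basis B = {∅ × ∅, {g} × {x42}, {g, h} × {x42}, {g} × {x43, x44}, {f, g, h} × {x42}, {g} × {x42, x43, x44}, {g, h} × {x43, x44}, {f, g, h} × {x43, x44}, {g, h} × {x42, x43, x44}, {f, g, h} × {x42, x43, x44}}; |τ_{X×Y}| = 16.

Enumerate products U × V with U ∈ τ_X, V ∈ τ_Y (deduplicated):
  ∅ × ∅ = {} (∅)
  {g} × {x42} = {(g,x42)}
  {g, h} × {x42} = {(g,x42), (h,x42)}
  {g} × {x43, x44} = {(g,x43), (g,x44)}
  {f, g, h} × {x42} = {(f,x42), (g,x42), (h,x42)}
  {g} × {x42, x43, x44} = {(g,x42), (g,x43), (g,x44)}
  {g, h} × {x43, x44} = {(g,x43), (g,x44), (h,x43), (h,x44)}
  {f, g, h} × {x43, x44} = {(f,x43), (f,x44), (g,x43), (g,x44), (h,x43), (h,x44)}
  {g, h} × {x42, x43, x44} = {(g,x42), (g,x43), (g,x44), (h,x42), (h,x43), (h,x44)}
  {f, g, h} × {x42, x43, x44} = {(f,x42), (f,x43), (f,x44), (g,x42), (g,x43), (g,x44), (h,x42), (h,x43), (h,x44)}
These 10 distinct sets form the basis B.
Close under arbitrary unions to get τ_{X×Y}; counting gives |τ_{X×Y}| = 16.


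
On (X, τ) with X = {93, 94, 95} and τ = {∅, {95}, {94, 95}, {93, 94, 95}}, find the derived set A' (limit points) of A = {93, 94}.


A' = {93}

For each x ∈ X, list the open sets U ∈ τ with x ∈ U, then check whether U ∩ (A ∖ {x}) ≠ ∅ for every such U.
  x = 93: opens ∋ x are {93, 94, 95}; each meets A ∖ {93}, so x IS a limit point.
  x = 94: open {94, 95} ∋ x has {94, 95} ∩ (A ∖ {94}) = ∅, so x is NOT a limit point.
  x = 95: open {95} ∋ x has {95} ∩ (A ∖ {95}) = ∅, so x is NOT a limit point.
Collecting: A' = {93}.


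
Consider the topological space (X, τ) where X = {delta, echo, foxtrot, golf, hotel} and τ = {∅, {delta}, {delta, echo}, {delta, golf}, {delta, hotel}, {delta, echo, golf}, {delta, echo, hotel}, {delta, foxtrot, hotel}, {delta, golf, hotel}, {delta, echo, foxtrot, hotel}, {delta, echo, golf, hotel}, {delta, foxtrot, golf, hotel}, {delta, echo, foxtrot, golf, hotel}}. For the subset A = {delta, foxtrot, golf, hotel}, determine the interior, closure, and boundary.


int(A) = {delta, foxtrot, golf, hotel}, cl(A) = {delta, echo, foxtrot, golf, hotel}, ∂A = {echo}.

Closed sets in (X, τ) are complements of opens:
  closed(X, τ) = {∅, {echo}, {foxtrot}, {golf}, {echo, foxtrot}, {echo, golf}, {foxtrot, golf}, {foxtrot, hotel}, {echo, foxtrot, golf}, {echo, foxtrot, hotel}, {foxtrot, golf, hotel}, {echo, foxtrot, golf, hotel}, {delta, echo, foxtrot, golf, hotel}}.
int(A) = ⋃ {U ∈ τ : U ⊆ A}. Opens contained in A: ∅, {delta}, {delta, golf}, {delta, hotel}, {delta, foxtrot, hotel}, {delta, golf, hotel}, {delta, foxtrot, golf, hotel}.
Taking the union of these: int(A) = {delta, foxtrot, golf, hotel}.
cl(A) = ⋂ {C closed : A ⊆ C}. Closed sets containing A: {delta, echo, foxtrot, golf, hotel}.
Intersecting these: cl(A) = {delta, echo, foxtrot, golf, hotel}.
∂A = cl(A) ∖ int(A) = {delta, echo, foxtrot, golf, hotel} ∖ {delta, foxtrot, golf, hotel} = {echo}.


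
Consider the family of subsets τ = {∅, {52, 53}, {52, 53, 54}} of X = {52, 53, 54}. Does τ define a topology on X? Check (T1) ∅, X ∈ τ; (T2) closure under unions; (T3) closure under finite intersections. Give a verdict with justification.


τ IS a topology on X.

Axiom (T1): ∅ ∈ τ? Yes; X ∈ τ? Yes.
Axiom (T2/T3): check pairwise unions and intersections of members of τ.
All pairwise intersections and unions checked — each lies in τ. Therefore τ satisfies (T1), (T2), (T3): it IS a topology on X.


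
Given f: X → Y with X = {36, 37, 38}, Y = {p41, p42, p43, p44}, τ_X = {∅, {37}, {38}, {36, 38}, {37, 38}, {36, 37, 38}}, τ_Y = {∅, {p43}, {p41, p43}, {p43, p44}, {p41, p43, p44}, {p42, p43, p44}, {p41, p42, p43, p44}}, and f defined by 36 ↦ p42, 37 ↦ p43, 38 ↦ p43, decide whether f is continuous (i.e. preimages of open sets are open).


f IS continuous.

Compute f^{-1}(U) for each U ∈ τ_Y:
  U = ∅: f^{-1}(U) = ∅ ∈ τ_X ✓.
  U = {p43}: f^{-1}(U) = {37, 38} ∈ τ_X ✓.
  U = {p41, p43}: f^{-1}(U) = {37, 38} ∈ τ_X ✓.
  U = {p43, p44}: f^{-1}(U) = {37, 38} ∈ τ_X ✓.
  U = {p41, p43, p44}: f^{-1}(U) = {37, 38} ∈ τ_X ✓.
  U = {p42, p43, p44}: f^{-1}(U) = {36, 37, 38} ∈ τ_X ✓.
  U = {p41, p42, p43, p44}: f^{-1}(U) = {36, 37, 38} ∈ τ_X ✓.
Every preimage lies in τ_X, so f IS continuous.


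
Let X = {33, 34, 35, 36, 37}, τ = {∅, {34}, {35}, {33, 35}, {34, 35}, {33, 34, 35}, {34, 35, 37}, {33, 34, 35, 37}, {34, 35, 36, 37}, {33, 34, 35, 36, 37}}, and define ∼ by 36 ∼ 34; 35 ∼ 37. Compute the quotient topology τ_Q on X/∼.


X/∼ = {[33], [34=36], [35=37]}; |τ_Q| = 3.

Equivalence classes: [33], [34=36], [35=37].
Quotient map π: X → X/∼ sends 33 ↦ [33], 34 ↦ [34=36], 35 ↦ [35=37], 36 ↦ [34=36], 37 ↦ [35=37].
For each subset V ⊆ X/∼, compute π^{-1}(V) ⊆ X and check whether π^{-1}(V) ∈ τ. V is open in τ_Q iff π^{-1}(V) ∈ τ.
  V = {}: π^{-1}(V) = ∅ ∈ τ ✓.
  V = {[33]}: π^{-1}(V) = {33} ∉ τ ✗.
  V = {[34=36]}: π^{-1}(V) = {34, 36} ∉ τ ✗.
  V = {[33], [34=36]}: π^{-1}(V) = {33, 34, 36} ∉ τ ✗.
  V = {[35=37]}: π^{-1}(V) = {35, 37} ∉ τ ✗.
  V = {[33], [35=37]}: π^{-1}(V) = {33, 35, 37} ∉ τ ✗.
  V = {[34=36], [35=37]}: π^{-1}(V) = {34, 35, 36, 37} ∈ τ ✓.
  V = {[33], [34=36], [35=37]}: π^{-1}(V) = {33, 34, 35, 36, 37} ∈ τ ✓.
Open sets in the quotient: τ_Q = {{}, {[34=36], [35=37]}, {[33], [34=36], [35=37]}} (3 elements).


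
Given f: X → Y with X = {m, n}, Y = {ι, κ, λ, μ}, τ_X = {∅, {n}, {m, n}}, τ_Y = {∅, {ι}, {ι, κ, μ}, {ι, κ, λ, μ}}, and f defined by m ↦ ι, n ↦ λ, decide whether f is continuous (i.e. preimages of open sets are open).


f is NOT continuous.

Compute f^{-1}(U) for each U ∈ τ_Y:
  U = ∅: f^{-1}(U) = ∅ ∈ τ_X ✓.
  U = {ι}: f^{-1}(U) = {m} ∉ τ_X ✗.
  U = {ι, κ, μ}: f^{-1}(U) = {m} ∉ τ_X ✗.
  U = {ι, κ, λ, μ}: f^{-1}(U) = {m, n} ∈ τ_X ✓.
Found U = {ι} with f^{-1}(U) = {m} not in τ_X. Therefore f is NOT continuous.


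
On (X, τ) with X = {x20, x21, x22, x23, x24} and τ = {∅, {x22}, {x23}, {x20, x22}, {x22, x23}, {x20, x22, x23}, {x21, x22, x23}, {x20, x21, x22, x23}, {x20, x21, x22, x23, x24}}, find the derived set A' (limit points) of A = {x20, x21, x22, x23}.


A' = {x20, x21, x24}

For each x ∈ X, list the open sets U ∈ τ with x ∈ U, then check whether U ∩ (A ∖ {x}) ≠ ∅ for every such U.
  x = x20: opens ∋ x are {x20, x22}, {x20, x22, x23}, {x20, x21, x22, x23}, {x20, x21, x22, x23, x24}; each meets A ∖ {x20}, so x IS a limit point.
  x = x21: opens ∋ x are {x21, x22, x23}, {x20, x21, x22, x23}, {x20, x21, x22, x23, x24}; each meets A ∖ {x21}, so x IS a limit point.
  x = x22: open {x22} ∋ x has {x22} ∩ (A ∖ {x22}) = ∅, so x is NOT a limit point.
  x = x23: open {x23} ∋ x has {x23} ∩ (A ∖ {x23}) = ∅, so x is NOT a limit point.
  x = x24: opens ∋ x are {x20, x21, x22, x23, x24}; each meets A ∖ {x24}, so x IS a limit point.
Collecting: A' = {x20, x21, x24}.


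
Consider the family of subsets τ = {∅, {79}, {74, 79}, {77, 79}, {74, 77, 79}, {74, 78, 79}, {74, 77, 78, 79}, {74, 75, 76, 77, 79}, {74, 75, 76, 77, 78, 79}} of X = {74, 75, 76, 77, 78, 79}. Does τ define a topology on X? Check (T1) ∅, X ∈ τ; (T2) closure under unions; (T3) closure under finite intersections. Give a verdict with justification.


τ IS a topology on X.

Axiom (T1): ∅ ∈ τ? Yes; X ∈ τ? Yes.
Axiom (T2/T3): check pairwise unions and intersections of members of τ.
All pairwise intersections and unions checked — each lies in τ. Therefore τ satisfies (T1), (T2), (T3): it IS a topology on X.


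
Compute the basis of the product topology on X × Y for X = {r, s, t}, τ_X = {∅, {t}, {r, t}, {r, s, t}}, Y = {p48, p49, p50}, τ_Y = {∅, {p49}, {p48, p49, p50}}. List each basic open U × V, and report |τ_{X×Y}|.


Basis B = {∅ × ∅, {t} × {p49}, {r, t} × {p49}, {r, s, t} × {p49}, {t} × {p48, p49, p50}, {r, t} × {p48, p49, p50}, {r, s, t} × {p48, p49, p50}}; |τ_{X×Y}| = 10.

Enumerate products U × V with U ∈ τ_X, V ∈ τ_Y (deduplicated):
  ∅ × ∅ = {} (∅)
  {t} × {p49} = {(t,p49)}
  {r, t} × {p49} = {(r,p49), (t,p49)}
  {r, s, t} × {p49} = {(r,p49), (s,p49), (t,p49)}
  {t} × {p48, p49, p50} = {(t,p48), (t,p49), (t,p50)}
  {r, t} × {p48, p49, p50} = {(r,p48), (r,p49), (r,p50), (t,p48), (t,p49), (t,p50)}
  {r, s, t} × {p48, p49, p50} = {(r,p48), (r,p49), (r,p50), (s,p48), (s,p49), (s,p50), (t,p48), (t,p49), (t,p50)}
These 7 distinct sets form the basis B.
Close under arbitrary unions to get τ_{X×Y}; counting gives |τ_{X×Y}| = 10.


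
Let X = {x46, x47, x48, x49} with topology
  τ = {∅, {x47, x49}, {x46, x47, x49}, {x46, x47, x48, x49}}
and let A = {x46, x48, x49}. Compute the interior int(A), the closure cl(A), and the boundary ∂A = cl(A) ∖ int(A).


int(A) = ∅, cl(A) = {x46, x47, x48, x49}, ∂A = {x46, x47, x48, x49}.

Closed sets in (X, τ) are complements of opens:
  closed(X, τ) = {∅, {x48}, {x46, x48}, {x46, x47, x48, x49}}.
int(A) = ⋃ {U ∈ τ : U ⊆ A}. Opens contained in A: ∅.
Taking the union of these: int(A) = ∅.
cl(A) = ⋂ {C closed : A ⊆ C}. Closed sets containing A: {x46, x47, x48, x49}.
Intersecting these: cl(A) = {x46, x47, x48, x49}.
∂A = cl(A) ∖ int(A) = {x46, x47, x48, x49} ∖ ∅ = {x46, x47, x48, x49}.


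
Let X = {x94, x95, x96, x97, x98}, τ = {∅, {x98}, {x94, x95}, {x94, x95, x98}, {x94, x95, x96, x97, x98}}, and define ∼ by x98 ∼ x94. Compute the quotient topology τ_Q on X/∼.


X/∼ = {[x94=x98], [x95], [x96], [x97]}; |τ_Q| = 3.

Equivalence classes: [x94=x98], [x95], [x96], [x97].
Quotient map π: X → X/∼ sends x94 ↦ [x94=x98], x95 ↦ [x95], x96 ↦ [x96], x97 ↦ [x97], x98 ↦ [x94=x98].
For each subset V ⊆ X/∼, compute π^{-1}(V) ⊆ X and check whether π^{-1}(V) ∈ τ. V is open in τ_Q iff π^{-1}(V) ∈ τ.
  V = {}: π^{-1}(V) = ∅ ∈ τ ✓.
  V = {[x94=x98]}: π^{-1}(V) = {x94, x98} ∉ τ ✗.
  V = {[x95]}: π^{-1}(V) = {x95} ∉ τ ✗.
  V = {[x94=x98], [x95]}: π^{-1}(V) = {x94, x95, x98} ∈ τ ✓.
  V = {[x96]}: π^{-1}(V) = {x96} ∉ τ ✗.
  V = {[x94=x98], [x96]}: π^{-1}(V) = {x94, x96, x98} ∉ τ ✗.
  V = {[x95], [x96]}: π^{-1}(V) = {x95, x96} ∉ τ ✗.
  V = {[x94=x98], [x95], [x96]}: π^{-1}(V) = {x94, x95, x96, x98} ∉ τ ✗.
  V = {[x97]}: π^{-1}(V) = {x97} ∉ τ ✗.
  V = {[x94=x98], [x97]}: π^{-1}(V) = {x94, x97, x98} ∉ τ ✗.
  V = {[x95], [x97]}: π^{-1}(V) = {x95, x97} ∉ τ ✗.
  V = {[x94=x98], [x95], [x97]}: π^{-1}(V) = {x94, x95, x97, x98} ∉ τ ✗.
  V = {[x96], [x97]}: π^{-1}(V) = {x96, x97} ∉ τ ✗.
  V = {[x94=x98], [x96], [x97]}: π^{-1}(V) = {x94, x96, x97, x98} ∉ τ ✗.
  V = {[x95], [x96], [x97]}: π^{-1}(V) = {x95, x96, x97} ∉ τ ✗.
  V = {[x94=x98], [x95], [x96], [x97]}: π^{-1}(V) = {x94, x95, x96, x97, x98} ∈ τ ✓.
Open sets in the quotient: τ_Q = {{}, {[x94=x98], [x95]}, {[x94=x98], [x95], [x96], [x97]}} (3 elements).


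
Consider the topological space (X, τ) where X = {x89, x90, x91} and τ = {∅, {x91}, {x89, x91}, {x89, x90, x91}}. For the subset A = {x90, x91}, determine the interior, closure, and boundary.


int(A) = {x91}, cl(A) = {x89, x90, x91}, ∂A = {x89, x90}.

Closed sets in (X, τ) are complements of opens:
  closed(X, τ) = {∅, {x90}, {x89, x90}, {x89, x90, x91}}.
int(A) = ⋃ {U ∈ τ : U ⊆ A}. Opens contained in A: ∅, {x91}.
Taking the union of these: int(A) = {x91}.
cl(A) = ⋂ {C closed : A ⊆ C}. Closed sets containing A: {x89, x90, x91}.
Intersecting these: cl(A) = {x89, x90, x91}.
∂A = cl(A) ∖ int(A) = {x89, x90, x91} ∖ {x91} = {x89, x90}.


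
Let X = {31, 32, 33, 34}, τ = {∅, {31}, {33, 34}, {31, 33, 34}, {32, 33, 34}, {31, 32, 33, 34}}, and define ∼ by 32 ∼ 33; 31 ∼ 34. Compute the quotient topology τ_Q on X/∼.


X/∼ = {[31=34], [32=33]}; |τ_Q| = 2.

Equivalence classes: [31=34], [32=33].
Quotient map π: X → X/∼ sends 31 ↦ [31=34], 32 ↦ [32=33], 33 ↦ [32=33], 34 ↦ [31=34].
For each subset V ⊆ X/∼, compute π^{-1}(V) ⊆ X and check whether π^{-1}(V) ∈ τ. V is open in τ_Q iff π^{-1}(V) ∈ τ.
  V = {}: π^{-1}(V) = ∅ ∈ τ ✓.
  V = {[31=34]}: π^{-1}(V) = {31, 34} ∉ τ ✗.
  V = {[32=33]}: π^{-1}(V) = {32, 33} ∉ τ ✗.
  V = {[31=34], [32=33]}: π^{-1}(V) = {31, 32, 33, 34} ∈ τ ✓.
Open sets in the quotient: τ_Q = {{}, {[31=34], [32=33]}} (2 elements).


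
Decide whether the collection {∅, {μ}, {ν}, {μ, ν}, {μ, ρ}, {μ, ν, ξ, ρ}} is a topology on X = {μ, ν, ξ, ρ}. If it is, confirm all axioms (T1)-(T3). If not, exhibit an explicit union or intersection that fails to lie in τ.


τ is NOT a topology on X.

Axiom (T1): ∅ ∈ τ? Yes; X ∈ τ? Yes.
Axiom (T2/T3): check pairwise unions and intersections of members of τ.
Counterexample for (T2): {ν} ∪ {μ, ρ} = {μ, ν, ρ} ∉ τ. Therefore τ is NOT a topology.


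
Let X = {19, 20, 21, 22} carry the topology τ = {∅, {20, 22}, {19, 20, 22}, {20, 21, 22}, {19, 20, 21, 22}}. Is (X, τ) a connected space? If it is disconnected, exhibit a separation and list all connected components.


(X, τ) is connected.

Find clopen sets (U ∈ τ with X ∖ U ∈ τ):
  U = ∅, X ∖ U = {19, 20, 21, 22} — both open, so U is clopen.
  U = {19, 20, 21, 22}, X ∖ U = ∅ — both open, so U is clopen.
Only trivial clopens (∅ and X) exist, so (X, τ) is connected.
Compute connected components by grouping points that agree on all clopens:
  component: {19, 20, 21, 22}


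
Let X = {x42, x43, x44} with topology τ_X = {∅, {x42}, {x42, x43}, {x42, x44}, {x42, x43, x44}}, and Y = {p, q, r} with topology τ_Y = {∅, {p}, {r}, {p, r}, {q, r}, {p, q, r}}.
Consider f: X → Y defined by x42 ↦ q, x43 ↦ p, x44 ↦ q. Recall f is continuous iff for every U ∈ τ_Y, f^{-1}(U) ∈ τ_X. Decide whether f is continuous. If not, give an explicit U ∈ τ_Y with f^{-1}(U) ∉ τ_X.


f is NOT continuous.

Compute f^{-1}(U) for each U ∈ τ_Y:
  U = ∅: f^{-1}(U) = ∅ ∈ τ_X ✓.
  U = {p}: f^{-1}(U) = {x43} ∉ τ_X ✗.
  U = {r}: f^{-1}(U) = ∅ ∈ τ_X ✓.
  U = {p, r}: f^{-1}(U) = {x43} ∉ τ_X ✗.
  U = {q, r}: f^{-1}(U) = {x42, x44} ∈ τ_X ✓.
  U = {p, q, r}: f^{-1}(U) = {x42, x43, x44} ∈ τ_X ✓.
Found U = {p} with f^{-1}(U) = {x43} not in τ_X. Therefore f is NOT continuous.


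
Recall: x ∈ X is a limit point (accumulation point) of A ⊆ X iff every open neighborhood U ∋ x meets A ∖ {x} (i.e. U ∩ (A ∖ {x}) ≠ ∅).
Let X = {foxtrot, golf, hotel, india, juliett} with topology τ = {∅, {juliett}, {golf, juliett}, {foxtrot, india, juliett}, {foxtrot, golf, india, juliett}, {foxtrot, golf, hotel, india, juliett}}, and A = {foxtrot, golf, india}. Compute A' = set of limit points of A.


A' = {foxtrot, hotel, india}

For each x ∈ X, list the open sets U ∈ τ with x ∈ U, then check whether U ∩ (A ∖ {x}) ≠ ∅ for every such U.
  x = foxtrot: opens ∋ x are {foxtrot, india, juliett}, {foxtrot, golf, india, juliett}, {foxtrot, golf, hotel, india, juliett}; each meets A ∖ {foxtrot}, so x IS a limit point.
  x = golf: open {golf, juliett} ∋ x has {golf, juliett} ∩ (A ∖ {golf}) = ∅, so x is NOT a limit point.
  x = hotel: opens ∋ x are {foxtrot, golf, hotel, india, juliett}; each meets A ∖ {hotel}, so x IS a limit point.
  x = india: opens ∋ x are {foxtrot, india, juliett}, {foxtrot, golf, india, juliett}, {foxtrot, golf, hotel, india, juliett}; each meets A ∖ {india}, so x IS a limit point.
  x = juliett: open {juliett} ∋ x has {juliett} ∩ (A ∖ {juliett}) = ∅, so x is NOT a limit point.
Collecting: A' = {foxtrot, hotel, india}.


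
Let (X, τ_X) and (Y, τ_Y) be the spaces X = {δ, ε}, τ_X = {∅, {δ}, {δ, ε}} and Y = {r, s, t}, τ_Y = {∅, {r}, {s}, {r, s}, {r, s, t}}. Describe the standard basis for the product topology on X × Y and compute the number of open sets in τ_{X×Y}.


Basis B = {∅ × ∅, {δ} × {r}, {δ} × {s}, {δ} × {r, s}, {δ, ε} × {r}, {δ, ε} × {s}, {δ} × {r, s, t}, {δ, ε} × {r, s}, {δ, ε} × {r, s, t}}; |τ_{X×Y}| = 14.

Enumerate products U × V with U ∈ τ_X, V ∈ τ_Y (deduplicated):
  ∅ × ∅ = {} (∅)
  {δ} × {r} = {(δ,r)}
  {δ} × {s} = {(δ,s)}
  {δ} × {r, s} = {(δ,r), (δ,s)}
  {δ, ε} × {r} = {(δ,r), (ε,r)}
  {δ, ε} × {s} = {(δ,s), (ε,s)}
  {δ} × {r, s, t} = {(δ,r), (δ,s), (δ,t)}
  {δ, ε} × {r, s} = {(δ,r), (δ,s), (ε,r), (ε,s)}
  {δ, ε} × {r, s, t} = {(δ,r), (δ,s), (δ,t), (ε,r), (ε,s), (ε,t)}
These 9 distinct sets form the basis B.
Close under arbitrary unions to get τ_{X×Y}; counting gives |τ_{X×Y}| = 14.


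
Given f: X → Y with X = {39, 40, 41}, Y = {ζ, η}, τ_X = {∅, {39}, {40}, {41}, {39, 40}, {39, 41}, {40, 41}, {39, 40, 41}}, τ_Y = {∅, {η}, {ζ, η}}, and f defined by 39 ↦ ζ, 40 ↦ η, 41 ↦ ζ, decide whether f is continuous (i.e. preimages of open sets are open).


f IS continuous.

Compute f^{-1}(U) for each U ∈ τ_Y:
  U = ∅: f^{-1}(U) = ∅ ∈ τ_X ✓.
  U = {η}: f^{-1}(U) = {40} ∈ τ_X ✓.
  U = {ζ, η}: f^{-1}(U) = {39, 40, 41} ∈ τ_X ✓.
Every preimage lies in τ_X, so f IS continuous.


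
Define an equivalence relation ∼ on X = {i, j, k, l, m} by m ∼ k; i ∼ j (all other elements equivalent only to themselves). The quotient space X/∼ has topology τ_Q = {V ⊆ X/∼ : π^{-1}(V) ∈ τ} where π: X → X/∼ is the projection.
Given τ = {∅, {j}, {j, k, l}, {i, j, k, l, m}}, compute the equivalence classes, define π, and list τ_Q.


X/∼ = {[i=j], [k=m], [l]}; |τ_Q| = 2.

Equivalence classes: [i=j], [k=m], [l].
Quotient map π: X → X/∼ sends i ↦ [i=j], j ↦ [i=j], k ↦ [k=m], l ↦ [l], m ↦ [k=m].
For each subset V ⊆ X/∼, compute π^{-1}(V) ⊆ X and check whether π^{-1}(V) ∈ τ. V is open in τ_Q iff π^{-1}(V) ∈ τ.
  V = {}: π^{-1}(V) = ∅ ∈ τ ✓.
  V = {[i=j]}: π^{-1}(V) = {i, j} ∉ τ ✗.
  V = {[k=m]}: π^{-1}(V) = {k, m} ∉ τ ✗.
  V = {[i=j], [k=m]}: π^{-1}(V) = {i, j, k, m} ∉ τ ✗.
  V = {[l]}: π^{-1}(V) = {l} ∉ τ ✗.
  V = {[i=j], [l]}: π^{-1}(V) = {i, j, l} ∉ τ ✗.
  V = {[k=m], [l]}: π^{-1}(V) = {k, l, m} ∉ τ ✗.
  V = {[i=j], [k=m], [l]}: π^{-1}(V) = {i, j, k, l, m} ∈ τ ✓.
Open sets in the quotient: τ_Q = {{}, {[i=j], [k=m], [l]}} (2 elements).


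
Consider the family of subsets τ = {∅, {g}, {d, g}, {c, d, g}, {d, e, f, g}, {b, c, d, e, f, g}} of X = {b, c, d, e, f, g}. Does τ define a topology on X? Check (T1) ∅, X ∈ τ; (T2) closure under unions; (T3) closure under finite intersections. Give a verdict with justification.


τ is NOT a topology on X.

Axiom (T1): ∅ ∈ τ? Yes; X ∈ τ? Yes.
Axiom (T2/T3): check pairwise unions and intersections of members of τ.
Counterexample for (T2): {c, d, g} ∪ {d, e, f, g} = {c, d, e, f, g} ∉ τ. Therefore τ is NOT a topology.


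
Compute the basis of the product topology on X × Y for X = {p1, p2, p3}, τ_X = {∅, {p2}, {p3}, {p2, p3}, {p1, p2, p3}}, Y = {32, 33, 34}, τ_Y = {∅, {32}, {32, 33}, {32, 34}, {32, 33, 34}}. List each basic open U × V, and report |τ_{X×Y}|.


Basis B = {∅ × ∅, {p2} × {32}, {p3} × {32}, {p2} × {32, 33}, {p2} × {32, 34}, {p2, p3} × {32}, {p3} × {32, 33}, {p3} × {32, 34}, {p1, p2, p3} × {32}, {p2} × {32, 33, 34}, {p3} × {32, 33, 34}, {p2, p3} × {32, 33}, {p2, p3} × {32, 34}, {p1, p2, p3} × {32, 33}, {p1, p2, p3} × {32, 34}, {p2, p3} × {32, 33, 34}, {p1, p2, p3} × {32, 33, 34}}; |τ_{X×Y}| = 50.

Enumerate products U × V with U ∈ τ_X, V ∈ τ_Y (deduplicated):
  ∅ × ∅ = {} (∅)
  {p2} × {32} = {(p2,32)}
  {p3} × {32} = {(p3,32)}
  {p2} × {32, 33} = {(p2,32), (p2,33)}
  {p2} × {32, 34} = {(p2,32), (p2,34)}
  {p2, p3} × {32} = {(p2,32), (p3,32)}
  {p3} × {32, 33} = {(p3,32), (p3,33)}
  {p3} × {32, 34} = {(p3,32), (p3,34)}
  {p1, p2, p3} × {32} = {(p1,32), (p2,32), (p3,32)}
  {p2} × {32, 33, 34} = {(p2,32), (p2,33), (p2,34)}
  {p3} × {32, 33, 34} = {(p3,32), (p3,33), (p3,34)}
  {p2, p3} × {32, 33} = {(p2,32), (p2,33), (p3,32), (p3,33)}
  {p2, p3} × {32, 34} = {(p2,32), (p2,34), (p3,32), (p3,34)}
  {p1, p2, p3} × {32, 33} = {(p1,32), (p1,33), (p2,32), (p2,33), (p3,32), (p3,33)}
  {p1, p2, p3} × {32, 34} = {(p1,32), (p1,34), (p2,32), (p2,34), (p3,32), (p3,34)}
  {p2, p3} × {32, 33, 34} = {(p2,32), (p2,33), (p2,34), (p3,32), (p3,33), (p3,34)}
  {p1, p2, p3} × {32, 33, 34} = {(p1,32), (p1,33), (p1,34), (p2,32), (p2,33), (p2,34), (p3,32), (p3,33), (p3,34)}
These 17 distinct sets form the basis B.
Close under arbitrary unions to get τ_{X×Y}; counting gives |τ_{X×Y}| = 50.
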